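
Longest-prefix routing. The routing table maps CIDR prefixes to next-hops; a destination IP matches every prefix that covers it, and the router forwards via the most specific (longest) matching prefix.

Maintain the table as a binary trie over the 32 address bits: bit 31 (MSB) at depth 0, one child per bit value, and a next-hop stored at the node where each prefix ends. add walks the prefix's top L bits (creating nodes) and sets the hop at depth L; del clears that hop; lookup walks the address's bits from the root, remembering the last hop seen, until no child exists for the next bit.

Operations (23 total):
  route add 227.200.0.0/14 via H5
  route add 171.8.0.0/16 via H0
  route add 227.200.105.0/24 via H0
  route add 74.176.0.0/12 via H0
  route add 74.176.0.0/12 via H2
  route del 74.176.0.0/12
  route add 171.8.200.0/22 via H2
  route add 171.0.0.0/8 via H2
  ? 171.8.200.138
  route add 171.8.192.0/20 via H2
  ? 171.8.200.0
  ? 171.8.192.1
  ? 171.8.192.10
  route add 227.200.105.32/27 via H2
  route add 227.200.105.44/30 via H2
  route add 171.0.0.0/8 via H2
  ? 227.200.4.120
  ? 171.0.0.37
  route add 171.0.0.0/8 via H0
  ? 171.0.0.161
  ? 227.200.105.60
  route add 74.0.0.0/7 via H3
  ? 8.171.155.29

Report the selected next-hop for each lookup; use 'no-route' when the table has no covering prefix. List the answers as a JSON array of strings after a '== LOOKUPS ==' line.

Process each operation:
  add 227.200.0.0/14 -> H5 at depth 14
  add 171.8.0.0/16 -> H0 at depth 16
  add 227.200.105.0/24 -> H0 at depth 24
  add 74.176.0.0/12 -> H0 at depth 12
  add 74.176.0.0/12 -> H2 at depth 12
  - 74.176.0.0/12 clear@12
  add 171.8.200.0/22 -> H2 at depth 22
  add 171.0.0.0/8 -> H2 at depth 8
  Q 171.8.200.138: descend 1010101100001000110010 ; hops seen [H2,H0,H2] ; pick H2
  add 171.8.192.0/20 -> H2 at depth 20
  Q 171.8.200.0: descend 1010101100001000110010 ; hops seen [H2,H0,H2,H2] ; pick H2
  Q 171.8.192.1: descend 10101011000010001100 ; hops seen [H2,H0,H2] ; pick H2
  Q 171.8.192.10: descend 10101011000010001100 ; hops seen [H2,H0,H2] ; pick H2
  add 227.200.105.32/27 -> H2 at depth 27
  add 227.200.105.44/30 -> H2 at depth 30
  add 171.0.0.0/8 -> H2 at depth 8
  Q 227.200.4.120: descend 11100011110010000 ; hops seen [H5] ; pick H5
  Q 171.0.0.37: descend 101010110000 ; hops seen [H2] ; pick H2
  add 171.0.0.0/8 -> H0 at depth 8
  Q 171.0.0.161: descend 101010110000 ; hops seen [H0] ; pick H0
  Q 227.200.105.60: descend 111000111100100001101001001 ; hops seen [H5,H0,H2] ; pick H2
  add 74.0.0.0/7 -> H3 at depth 7
  Q 8.171.155.29: descend 0 ; hops seen [∅] ; pick no-route

== LOOKUPS ==
["H2","H2","H2","H2","H5","H2","H0","H2","no-route"]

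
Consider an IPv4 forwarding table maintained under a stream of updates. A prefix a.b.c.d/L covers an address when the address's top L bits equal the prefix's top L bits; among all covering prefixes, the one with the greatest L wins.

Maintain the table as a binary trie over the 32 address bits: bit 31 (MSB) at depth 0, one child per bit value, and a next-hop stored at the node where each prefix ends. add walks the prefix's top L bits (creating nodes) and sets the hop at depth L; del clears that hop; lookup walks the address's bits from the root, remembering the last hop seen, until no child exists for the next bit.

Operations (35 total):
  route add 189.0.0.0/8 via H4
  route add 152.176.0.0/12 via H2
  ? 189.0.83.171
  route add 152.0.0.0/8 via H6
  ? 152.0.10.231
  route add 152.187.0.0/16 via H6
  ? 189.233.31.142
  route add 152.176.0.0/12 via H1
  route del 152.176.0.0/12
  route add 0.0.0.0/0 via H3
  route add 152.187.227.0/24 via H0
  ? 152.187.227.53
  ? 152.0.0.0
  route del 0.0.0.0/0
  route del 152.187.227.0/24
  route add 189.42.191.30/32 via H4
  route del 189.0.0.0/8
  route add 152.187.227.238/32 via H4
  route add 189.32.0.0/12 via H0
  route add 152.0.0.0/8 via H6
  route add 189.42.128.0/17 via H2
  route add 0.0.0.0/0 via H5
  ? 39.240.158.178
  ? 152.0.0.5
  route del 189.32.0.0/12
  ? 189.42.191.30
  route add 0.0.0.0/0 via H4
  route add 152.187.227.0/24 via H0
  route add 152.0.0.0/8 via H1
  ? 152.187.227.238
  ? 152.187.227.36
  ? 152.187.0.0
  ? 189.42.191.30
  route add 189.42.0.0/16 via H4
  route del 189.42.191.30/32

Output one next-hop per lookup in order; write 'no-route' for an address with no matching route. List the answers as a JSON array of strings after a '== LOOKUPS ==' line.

Trace:
  add 189.0.0.0/8 -> H4 at depth 8
  add 152.176.0.0/12 -> H2 at depth 12
  lookup 189.0.83.171: bits 10111101 walk d0:-→d1:-→d2:-→d3:-→d4:-→d5:-→d6:-→d7:-→d8:H4 -> H4
  add 152.0.0.0/8 -> H6 at depth 8
  lookup 152.0.10.231: bits 10011000 walk d0:-→d1:-→d2:-→d3:-→d4:-→d5:-→d6:-→d7:-→d8:H6 -> H6
  add 152.187.0.0/16 -> H6 at depth 16
  lookup 189.233.31.142: bits 10111101 walk d0:-→d1:-→d2:-→d3:-→d4:-→d5:-→d6:-→d7:-→d8:H4 -> H4
  add 152.176.0.0/12 -> H1 at depth 12
  - 152.176.0.0/12 clear@12
  add 0.0.0.0/0 -> H3 at depth 0
  add 152.187.227.0/24 -> H0 at depth 24
  lookup 152.187.227.53: bits 100110001011101111100011 walk d0:H3→d1:-→d2:-→d3:-→d4:-→d5:-→d6:-→d7:-→d8:H6→d9:-→d10:-→d11:-→d12:-→d13:-→d14:-→d15:-→d16:H6→d17:-→d18:-→d19:-→d20:-→d21:-→d22:-→d23:-→d24:H0 -> H0
  lookup 152.0.0.0: bits 10011000 walk d0:H3→d1:-→d2:-→d3:-→d4:-→d5:-→d6:-→d7:-→d8:H6 -> H6
  - 0.0.0.0/0 clear@0
  - 152.187.227.0/24 clear@24
  add 189.42.191.30/32 -> H4 at depth 32
  - 189.0.0.0/8 clear@8
  add 152.187.227.238/32 -> H4 at depth 32
  add 189.32.0.0/12 -> H0 at depth 12
  add 152.0.0.0/8 -> H6 at depth 8
  add 189.42.128.0/17 -> H2 at depth 17
  add 0.0.0.0/0 -> H5 at depth 0
  lookup 39.240.158.178: bits ε walk d0:H5 -> H5
  lookup 152.0.0.5: bits 10011000 walk d0:H5→d1:-→d2:-→d3:-→d4:-→d5:-→d6:-→d7:-→d8:H6 -> H6
  - 189.32.0.0/12 clear@12
  lookup 189.42.191.30: bits 10111101001010101011111100011110 walk d0:H5→d1:-→d2:-→d3:-→d4:-→d5:-→d6:-→d7:-→d8:-→d9:-→d10:-→d11:-→d12:-→d13:-→d14:-→d15:-→d16:-→d17:H2→d18:-→d19:-→d20:-→d21:-→d22:-→d23:-→d24:-→d25:-→d26:-→d27:-→d28:-→d29:-→d30:-→d31:-→d32:H4 -> H4
  add 0.0.0.0/0 -> H4 at depth 0
  add 152.187.227.0/24 -> H0 at depth 24
  add 152.0.0.0/8 -> H1 at depth 8
  lookup 152.187.227.238: bits 10011000101110111110001111101110 walk d0:H4→d1:-→d2:-→d3:-→d4:-→d5:-→d6:-→d7:-→d8:H1→d9:-→d10:-→d11:-→d12:-→d13:-→d14:-→d15:-→d16:H6→d17:-→d18:-→d19:-→d20:-→d21:-→d22:-→d23:-→d24:H0→d25:-→d26:-→d27:-→d28:-→d29:-→d30:-→d31:-→d32:H4 -> H4
  lookup 152.187.227.36: bits 100110001011101111100011 walk d0:H4→d1:-→d2:-→d3:-→d4:-→d5:-→d6:-→d7:-→d8:H1→d9:-→d10:-→d11:-→d12:-→d13:-→d14:-→d15:-→d16:H6→d17:-→d18:-→d19:-→d20:-→d21:-→d22:-→d23:-→d24:H0 -> H0
  lookup 152.187.0.0: bits 1001100010111011 walk d0:H4→d1:-→d2:-→d3:-→d4:-→d5:-→d6:-→d7:-→d8:H1→d9:-→d10:-→d11:-→d12:-→d13:-→d14:-→d15:-→d16:H6 -> H6
  lookup 189.42.191.30: bits 10111101001010101011111100011110 walk d0:H4→d1:-→d2:-→d3:-→d4:-→d5:-→d6:-→d7:-→d8:-→d9:-→d10:-→d11:-→d12:-→d13:-→d14:-→d15:-→d16:-→d17:H2→d18:-→d19:-→d20:-→d21:-→d22:-→d23:-→d24:-→d25:-→d26:-→d27:-→d28:-→d29:-→d30:-→d31:-→d32:H4 -> H4
  add 189.42.0.0/16 -> H4 at depth 16
  - 189.42.191.30/32 clear@32

== LOOKUPS ==
["H4","H6","H4","H0","H6","H5","H6","H4","H4","H0","H6","H4"]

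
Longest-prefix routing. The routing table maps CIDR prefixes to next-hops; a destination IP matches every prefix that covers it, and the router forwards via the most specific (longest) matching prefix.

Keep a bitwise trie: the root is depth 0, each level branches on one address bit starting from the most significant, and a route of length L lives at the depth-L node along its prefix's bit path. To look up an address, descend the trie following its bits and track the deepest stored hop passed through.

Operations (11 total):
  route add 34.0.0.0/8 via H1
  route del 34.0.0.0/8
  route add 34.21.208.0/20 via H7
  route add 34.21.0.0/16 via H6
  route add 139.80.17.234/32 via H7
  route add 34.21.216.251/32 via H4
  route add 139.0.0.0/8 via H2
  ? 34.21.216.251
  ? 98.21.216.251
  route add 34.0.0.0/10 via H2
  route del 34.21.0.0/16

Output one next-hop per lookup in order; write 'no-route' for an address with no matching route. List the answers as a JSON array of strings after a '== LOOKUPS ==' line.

Trace:
  add 34.0.0.0/8 -> H1 at depth 8
  - 34.0.0.0/8 clear@8
  add 34.21.208.0/20 -> H7 at depth 20
  add 34.21.0.0/16 -> H6 at depth 16
  add 139.80.17.234/32 -> H7 at depth 32
  add 34.21.216.251/32 -> H4 at depth 32
  add 139.0.0.0/8 -> H2 at depth 8
  Q 34.21.216.251: descend 00100010000101011101100011111011 ; hops seen [H6,H7,H4] ; pick H4
  Q 98.21.216.251: descend 0 ; hops seen [∅] ; pick no-route
  add 34.0.0.0/10 -> H2 at depth 10
  - 34.21.0.0/16 clear@16

== LOOKUPS ==
["H4","no-route"]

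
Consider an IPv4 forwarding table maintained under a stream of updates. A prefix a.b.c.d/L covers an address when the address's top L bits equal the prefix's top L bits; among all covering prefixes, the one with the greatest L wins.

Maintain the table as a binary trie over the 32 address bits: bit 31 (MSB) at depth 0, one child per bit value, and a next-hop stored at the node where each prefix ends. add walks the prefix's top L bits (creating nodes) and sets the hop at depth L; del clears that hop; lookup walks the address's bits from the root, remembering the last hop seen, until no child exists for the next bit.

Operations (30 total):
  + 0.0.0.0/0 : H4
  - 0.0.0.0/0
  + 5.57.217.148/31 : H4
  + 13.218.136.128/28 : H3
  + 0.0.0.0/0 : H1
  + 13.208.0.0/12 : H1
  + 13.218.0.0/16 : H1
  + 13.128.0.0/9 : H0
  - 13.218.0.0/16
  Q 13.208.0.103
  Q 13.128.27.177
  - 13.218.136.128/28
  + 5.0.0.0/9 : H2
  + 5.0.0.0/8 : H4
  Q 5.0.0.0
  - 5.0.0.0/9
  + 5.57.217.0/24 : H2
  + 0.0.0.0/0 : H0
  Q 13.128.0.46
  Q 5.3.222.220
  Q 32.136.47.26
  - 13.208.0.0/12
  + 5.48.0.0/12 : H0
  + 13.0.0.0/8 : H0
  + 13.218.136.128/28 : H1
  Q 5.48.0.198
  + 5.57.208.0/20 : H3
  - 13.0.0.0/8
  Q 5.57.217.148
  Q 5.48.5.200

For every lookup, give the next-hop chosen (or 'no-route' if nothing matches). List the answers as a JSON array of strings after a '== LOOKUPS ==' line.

Apply in order:
  + 0.0.0.0/0 (H4) depth=0
  del 0.0.0.0/0 (clear depth 0)
  + 5.57.217.148/31 (H4) depth=31
  + 13.218.136.128/28 (H3) depth=28
  + 0.0.0.0/0 (H1) depth=0
  + 13.208.0.0/12 (H1) depth=12
  + 13.218.0.0/16 (H1) depth=16
  + 13.128.0.0/9 (H0) depth=9
  del 13.218.0.0/16 (clear depth 16)
  Q 13.208.0.103: descend 000011011101 ; hops seen [H1,H0,H1] ; pick H1
  Q 13.128.27.177: descend 000011011 ; hops seen [H1,H0] ; pick H0
  del 13.218.136.128/28 (clear depth 28)
  + 5.0.0.0/9 (H2) depth=9
  + 5.0.0.0/8 (H4) depth=8
  Q 5.0.0.0: descend 0000010100 ; hops seen [H1,H4,H2] ; pick H2
  del 5.0.0.0/9 (clear depth 9)
  + 5.57.217.0/24 (H2) depth=24
  + 0.0.0.0/0 (H0) depth=0
  Q 13.128.0.46: descend 000011011 ; hops seen [H0,H0] ; pick H0
  Q 5.3.222.220: descend 0000010100 ; hops seen [H0,H4] ; pick H4
  Q 32.136.47.26: descend 00 ; hops seen [H0] ; pick H0
  del 13.208.0.0/12 (clear depth 12)
  + 5.48.0.0/12 (H0) depth=12
  + 13.0.0.0/8 (H0) depth=8
  + 13.218.136.128/28 (H1) depth=28
  Q 5.48.0.198: descend 000001010011 ; hops seen [H0,H4,H0] ; pick H0
  + 5.57.208.0/20 (H3) depth=20
  del 13.0.0.0/8 (clear depth 8)
  Q 5.57.217.148: descend 0000010100111001110110011001010 ; hops seen [H0,H4,H0,H3,H2,H4] ; pick H4
  Q 5.48.5.200: descend 000001010011 ; hops seen [H0,H4,H0] ; pick H0

== LOOKUPS ==
["H1","H0","H2","H0","H4","H0","H0","H4","H0"]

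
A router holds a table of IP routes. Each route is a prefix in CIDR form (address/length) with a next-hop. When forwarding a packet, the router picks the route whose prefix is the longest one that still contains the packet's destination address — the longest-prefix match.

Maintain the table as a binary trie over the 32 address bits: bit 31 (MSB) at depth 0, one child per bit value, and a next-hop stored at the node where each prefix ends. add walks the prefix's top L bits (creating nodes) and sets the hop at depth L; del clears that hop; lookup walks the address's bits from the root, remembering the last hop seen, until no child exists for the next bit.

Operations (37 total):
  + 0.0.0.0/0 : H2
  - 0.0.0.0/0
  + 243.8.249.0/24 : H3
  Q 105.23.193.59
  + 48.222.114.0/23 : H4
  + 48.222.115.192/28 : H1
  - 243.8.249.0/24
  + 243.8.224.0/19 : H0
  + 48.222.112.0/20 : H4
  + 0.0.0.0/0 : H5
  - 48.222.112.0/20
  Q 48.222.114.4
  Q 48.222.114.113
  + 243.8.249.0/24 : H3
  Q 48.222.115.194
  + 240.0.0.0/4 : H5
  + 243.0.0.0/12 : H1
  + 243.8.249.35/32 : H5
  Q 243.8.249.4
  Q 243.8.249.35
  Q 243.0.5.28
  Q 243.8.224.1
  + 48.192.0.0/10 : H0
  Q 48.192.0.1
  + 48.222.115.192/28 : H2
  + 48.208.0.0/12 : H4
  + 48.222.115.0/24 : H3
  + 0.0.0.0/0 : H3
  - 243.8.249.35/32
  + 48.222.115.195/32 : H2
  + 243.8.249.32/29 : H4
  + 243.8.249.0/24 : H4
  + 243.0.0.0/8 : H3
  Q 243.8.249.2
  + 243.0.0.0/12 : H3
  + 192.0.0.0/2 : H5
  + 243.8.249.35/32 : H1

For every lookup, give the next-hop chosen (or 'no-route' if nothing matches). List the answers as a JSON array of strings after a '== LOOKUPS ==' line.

Apply in order:
  + 0.0.0.0/0 (H2) depth=0
  - 0.0.0.0/0 clear@0
  + 243.8.249.0/24 (H3) depth=24
  ? 105.23.193.59  path d0:-  best=no-route
  + 48.222.114.0/23 (H4) depth=23
  + 48.222.115.192/28 (H1) depth=28
  - 243.8.249.0/24 clear@24
  + 243.8.224.0/19 (H0) depth=19
  + 48.222.112.0/20 (H4) depth=20
  + 0.0.0.0/0 (H5) depth=0
  - 48.222.112.0/20 clear@20
  ? 48.222.114.4  path d0:H5→d1:-→d2:-→d3:-→d4:-→d5:-→d6:-→d7:-→d8:-→d9:-→d10:-→d11:-→d12:-→d13:-→d14:-→d15:-→d16:-→d17:-→d18:-→d19:-→d20:-→d21:-→d22:-→d23:H4  best=H4
  ? 48.222.114.113  path d0:H5→d1:-→d2:-→d3:-→d4:-→d5:-→d6:-→d7:-→d8:-→d9:-→d10:-→d11:-→d12:-→d13:-→d14:-→d15:-→d16:-→d17:-→d18:-→d19:-→d20:-→d21:-→d22:-→d23:H4  best=H4
  + 243.8.249.0/24 (H3) depth=24
  ? 48.222.115.194  path d0:H5→d1:-→d2:-→d3:-→d4:-→d5:-→d6:-→d7:-→d8:-→d9:-→d10:-→d11:-→d12:-→d13:-→d14:-→d15:-→d16:-→d17:-→d18:-→d19:-→d20:-→d21:-→d22:-→d23:H4→d24:-→d25:-→d26:-→d27:-→d28:H1  best=H1
  + 240.0.0.0/4 (H5) depth=4
  + 243.0.0.0/12 (H1) depth=12
  + 243.8.249.35/32 (H5) depth=32
  ? 243.8.249.4  path d0:H5→d1:-→d2:-→d3:-→d4:H5→d5:-→d6:-→d7:-→d8:-→d9:-→d10:-→d11:-→d12:H1→d13:-→d14:-→d15:-→d16:-→d17:-→d18:-→d19:H0→d20:-→d21:-→d22:-→d23:-→d24:H3→d25:-→d26:-  best=H3
  ? 243.8.249.35  path d0:H5→d1:-→d2:-→d3:-→d4:H5→d5:-→d6:-→d7:-→d8:-→d9:-→d10:-→d11:-→d12:H1→d13:-→d14:-→d15:-→d16:-→d17:-→d18:-→d19:H0→d20:-→d21:-→d22:-→d23:-→d24:H3→d25:-→d26:-→d27:-→d28:-→d29:-→d30:-→d31:-→d32:H5  best=H5
  ? 243.0.5.28  path d0:H5→d1:-→d2:-→d3:-→d4:H5→d5:-→d6:-→d7:-→d8:-→d9:-→d10:-→d11:-→d12:H1  best=H1
  ? 243.8.224.1  path d0:H5→d1:-→d2:-→d3:-→d4:H5→d5:-→d6:-→d7:-→d8:-→d9:-→d10:-→d11:-→d12:H1→d13:-→d14:-→d15:-→d16:-→d17:-→d18:-→d19:H0  best=H0
  + 48.192.0.0/10 (H0) depth=10
  ? 48.192.0.1  path d0:H5→d1:-→d2:-→d3:-→d4:-→d5:-→d6:-→d7:-→d8:-→d9:-→d10:H0→d11:-  best=H0
  + 48.222.115.192/28 (H2) depth=28
  + 48.208.0.0/12 (H4) depth=12
  + 48.222.115.0/24 (H3) depth=24
  + 0.0.0.0/0 (H3) depth=0
  - 243.8.249.35/32 clear@32
  + 48.222.115.195/32 (H2) depth=32
  + 243.8.249.32/29 (H4) depth=29
  + 243.8.249.0/24 (H4) depth=24
  + 243.0.0.0/8 (H3) depth=8
  ? 243.8.249.2  path d0:H3→d1:-→d2:-→d3:-→d4:H5→d5:-→d6:-→d7:-→d8:H3→d9:-→d10:-→d11:-→d12:H1→d13:-→d14:-→d15:-→d16:-→d17:-→d18:-→d19:H0→d20:-→d21:-→d22:-→d23:-→d24:H4→d25:-→d26:-  best=H4
  + 243.0.0.0/12 (H3) depth=12
  + 192.0.0.0/2 (H5) depth=2
  + 243.8.249.35/32 (H1) depth=32

== LOOKUPS ==
["no-route","H4","H4","H1","H3","H5","H1","H0","H0","H4"]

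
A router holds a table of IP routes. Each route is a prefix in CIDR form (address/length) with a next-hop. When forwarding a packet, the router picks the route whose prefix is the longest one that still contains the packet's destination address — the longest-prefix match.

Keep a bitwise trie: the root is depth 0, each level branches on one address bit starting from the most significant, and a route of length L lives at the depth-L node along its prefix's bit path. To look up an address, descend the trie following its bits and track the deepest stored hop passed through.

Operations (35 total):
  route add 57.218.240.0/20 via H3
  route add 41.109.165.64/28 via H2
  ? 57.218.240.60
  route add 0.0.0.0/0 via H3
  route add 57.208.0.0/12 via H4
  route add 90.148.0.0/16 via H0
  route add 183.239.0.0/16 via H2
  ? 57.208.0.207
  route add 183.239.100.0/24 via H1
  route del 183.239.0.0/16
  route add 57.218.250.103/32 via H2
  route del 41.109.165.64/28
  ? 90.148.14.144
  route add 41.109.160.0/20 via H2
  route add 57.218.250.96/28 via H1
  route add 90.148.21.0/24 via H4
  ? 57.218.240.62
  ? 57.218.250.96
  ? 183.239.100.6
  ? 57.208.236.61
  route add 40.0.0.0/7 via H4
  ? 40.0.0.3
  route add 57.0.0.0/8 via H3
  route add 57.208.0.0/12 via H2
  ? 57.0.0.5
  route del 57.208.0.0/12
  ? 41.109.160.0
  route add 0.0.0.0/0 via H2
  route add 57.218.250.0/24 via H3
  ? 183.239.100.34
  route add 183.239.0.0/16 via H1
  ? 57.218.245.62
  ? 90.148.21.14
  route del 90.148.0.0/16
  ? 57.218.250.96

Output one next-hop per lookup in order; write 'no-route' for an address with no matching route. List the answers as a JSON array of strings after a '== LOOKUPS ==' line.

Process each operation:
  add 57.218.240.0/20 -> H3 at depth 20
  add 41.109.165.64/28 -> H2 at depth 28
  ? 57.218.240.60  path d0:-→d1:-→d2:-→d3:-→d4:-→d5:-→d6:-→d7:-→d8:-→d9:-→d10:-→d11:-→d12:-→d13:-→d14:-→d15:-→d16:-→d17:-→d18:-→d19:-→d20:H3  best=H3
  add 0.0.0.0/0 -> H3 at depth 0
  add 57.208.0.0/12 -> H4 at depth 12
  add 90.148.0.0/16 -> H0 at depth 16
  add 183.239.0.0/16 -> H2 at depth 16
  ? 57.208.0.207  path d0:H3→d1:-→d2:-→d3:-→d4:-→d5:-→d6:-→d7:-→d8:-→d9:-→d10:-→d11:-→d12:H4  best=H4
  add 183.239.100.0/24 -> H1 at depth 24
  - 183.239.0.0/16 clear@16
  add 57.218.250.103/32 -> H2 at depth 32
  - 41.109.165.64/28 clear@28
  ? 90.148.14.144  path d0:H3→d1:-→d2:-→d3:-→d4:-→d5:-→d6:-→d7:-→d8:-→d9:-→d10:-→d11:-→d12:-→d13:-→d14:-→d15:-→d16:H0  best=H0
  add 41.109.160.0/20 -> H2 at depth 20
  add 57.218.250.96/28 -> H1 at depth 28
  add 90.148.21.0/24 -> H4 at depth 24
  ? 57.218.240.62  path d0:H3→d1:-→d2:-→d3:-→d4:-→d5:-→d6:-→d7:-→d8:-→d9:-→d10:-→d11:-→d12:H4→d13:-→d14:-→d15:-→d16:-→d17:-→d18:-→d19:-→d20:H3  best=H3
  ? 57.218.250.96  path d0:H3→d1:-→d2:-→d3:-→d4:-→d5:-→d6:-→d7:-→d8:-→d9:-→d10:-→d11:-→d12:H4→d13:-→d14:-→d15:-→d16:-→d17:-→d18:-→d19:-→d20:H3→d21:-→d22:-→d23:-→d24:-→d25:-→d26:-→d27:-→d28:H1→d29:-  best=H1
  ? 183.239.100.6  path d0:H3→d1:-→d2:-→d3:-→d4:-→d5:-→d6:-→d7:-→d8:-→d9:-→d10:-→d11:-→d12:-→d13:-→d14:-→d15:-→d16:-→d17:-→d18:-→d19:-→d20:-→d21:-→d22:-→d23:-→d24:H1  best=H1
  ? 57.208.236.61  path d0:H3→d1:-→d2:-→d3:-→d4:-→d5:-→d6:-→d7:-→d8:-→d9:-→d10:-→d11:-→d12:H4  best=H4
  add 40.0.0.0/7 -> H4 at depth 7
  ? 40.0.0.3  path d0:H3→d1:-→d2:-→d3:-→d4:-→d5:-→d6:-→d7:H4  best=H4
  add 57.0.0.0/8 -> H3 at depth 8
  add 57.208.0.0/12 -> H2 at depth 12
  ? 57.0.0.5  path d0:H3→d1:-→d2:-→d3:-→d4:-→d5:-→d6:-→d7:-→d8:H3  best=H3
  - 57.208.0.0/12 clear@12
  ? 41.109.160.0  path d0:H3→d1:-→d2:-→d3:-→d4:-→d5:-→d6:-→d7:H4→d8:-→d9:-→d10:-→d11:-→d12:-→d13:-→d14:-→d15:-→d16:-→d17:-→d18:-→d19:-→d20:H2→d21:-  best=H2
  add 0.0.0.0/0 -> H2 at depth 0
  add 57.218.250.0/24 -> H3 at depth 24
  ? 183.239.100.34  path d0:H2→d1:-→d2:-→d3:-→d4:-→d5:-→d6:-→d7:-→d8:-→d9:-→d10:-→d11:-→d12:-→d13:-→d14:-→d15:-→d16:-→d17:-→d18:-→d19:-→d20:-→d21:-→d22:-→d23:-→d24:H1  best=H1
  add 183.239.0.0/16 -> H1 at depth 16
  ? 57.218.245.62  path d0:H2→d1:-→d2:-→d3:-→d4:-→d5:-→d6:-→d7:-→d8:H3→d9:-→d10:-→d11:-→d12:-→d13:-→d14:-→d15:-→d16:-→d17:-→d18:-→d19:-→d20:H3  best=H3
  ? 90.148.21.14  path d0:H2→d1:-→d2:-→d3:-→d4:-→d5:-→d6:-→d7:-→d8:-→d9:-→d10:-→d11:-→d12:-→d13:-→d14:-→d15:-→d16:H0→d17:-→d18:-→d19:-→d20:-→d21:-→d22:-→d23:-→d24:H4  best=H4
  - 90.148.0.0/16 clear@16
  ? 57.218.250.96  path d0:H2→d1:-→d2:-→d3:-→d4:-→d5:-→d6:-→d7:-→d8:H3→d9:-→d10:-→d11:-→d12:-→d13:-→d14:-→d15:-→d16:-→d17:-→d18:-→d19:-→d20:H3→d21:-→d22:-→d23:-→d24:H3→d25:-→d26:-→d27:-→d28:H1→d29:-  best=H1

== LOOKUPS ==
["H3","H4","H0","H3","H1","H1","H4","H4","H3","H2","H1","H3","H4","H1"]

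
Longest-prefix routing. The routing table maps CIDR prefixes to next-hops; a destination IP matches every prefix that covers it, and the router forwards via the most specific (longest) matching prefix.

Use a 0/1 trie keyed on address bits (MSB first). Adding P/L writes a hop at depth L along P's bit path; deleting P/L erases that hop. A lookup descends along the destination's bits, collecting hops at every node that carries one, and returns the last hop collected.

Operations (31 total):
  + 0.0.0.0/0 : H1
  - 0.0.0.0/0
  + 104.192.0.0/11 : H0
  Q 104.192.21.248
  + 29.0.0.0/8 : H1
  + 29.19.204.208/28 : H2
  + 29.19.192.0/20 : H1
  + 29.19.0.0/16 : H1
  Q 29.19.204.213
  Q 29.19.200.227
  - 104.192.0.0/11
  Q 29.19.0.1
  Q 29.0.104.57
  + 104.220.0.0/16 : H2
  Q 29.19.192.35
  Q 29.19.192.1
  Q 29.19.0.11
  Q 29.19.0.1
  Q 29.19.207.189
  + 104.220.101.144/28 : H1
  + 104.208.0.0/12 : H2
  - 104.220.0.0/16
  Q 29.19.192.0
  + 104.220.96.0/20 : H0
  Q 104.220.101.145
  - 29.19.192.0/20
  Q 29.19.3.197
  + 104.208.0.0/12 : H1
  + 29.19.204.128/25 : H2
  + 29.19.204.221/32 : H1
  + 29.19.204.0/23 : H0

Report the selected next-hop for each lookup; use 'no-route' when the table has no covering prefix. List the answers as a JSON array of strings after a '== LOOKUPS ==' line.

Trace:
  add 0.0.0.0/0 -> H1 at depth 0
  - 0.0.0.0/0 clear@0
  add 104.192.0.0/11 -> H0 at depth 11
  ? 104.192.21.248  path d0:-→d1:-→d2:-→d3:-→d4:-→d5:-→d6:-→d7:-→d8:-→d9:-→d10:-→d11:H0  best=H0
  add 29.0.0.0/8 -> H1 at depth 8
  add 29.19.204.208/28 -> H2 at depth 28
  add 29.19.192.0/20 -> H1 at depth 20
  add 29.19.0.0/16 -> H1 at depth 16
  ? 29.19.204.213  path d0:-→d1:-→d2:-→d3:-→d4:-→d5:-→d6:-→d7:-→d8:H1→d9:-→d10:-→d11:-→d12:-→d13:-→d14:-→d15:-→d16:H1→d17:-→d18:-→d19:-→d20:H1→d21:-→d22:-→d23:-→d24:-→d25:-→d26:-→d27:-→d28:H2  best=H2
  ? 29.19.200.227  path d0:-→d1:-→d2:-→d3:-→d4:-→d5:-→d6:-→d7:-→d8:H1→d9:-→d10:-→d11:-→d12:-→d13:-→d14:-→d15:-→d16:H1→d17:-→d18:-→d19:-→d20:H1→d21:-  best=H1
  - 104.192.0.0/11 clear@11
  ? 29.19.0.1  path d0:-→d1:-→d2:-→d3:-→d4:-→d5:-→d6:-→d7:-→d8:H1→d9:-→d10:-→d11:-→d12:-→d13:-→d14:-→d15:-→d16:H1  best=H1
  ? 29.0.104.57  path d0:-→d1:-→d2:-→d3:-→d4:-→d5:-→d6:-→d7:-→d8:H1→d9:-→d10:-→d11:-  best=H1
  add 104.220.0.0/16 -> H2 at depth 16
  ? 29.19.192.35  path d0:-→d1:-→d2:-→d3:-→d4:-→d5:-→d6:-→d7:-→d8:H1→d9:-→d10:-→d11:-→d12:-→d13:-→d14:-→d15:-→d16:H1→d17:-→d18:-→d19:-→d20:H1  best=H1
  ? 29.19.192.1  path d0:-→d1:-→d2:-→d3:-→d4:-→d5:-→d6:-→d7:-→d8:H1→d9:-→d10:-→d11:-→d12:-→d13:-→d14:-→d15:-→d16:H1→d17:-→d18:-→d19:-→d20:H1  best=H1
  ? 29.19.0.11  path d0:-→d1:-→d2:-→d3:-→d4:-→d5:-→d6:-→d7:-→d8:H1→d9:-→d10:-→d11:-→d12:-→d13:-→d14:-→d15:-→d16:H1  best=H1
  ? 29.19.0.1  path d0:-→d1:-→d2:-→d3:-→d4:-→d5:-→d6:-→d7:-→d8:H1→d9:-→d10:-→d11:-→d12:-→d13:-→d14:-→d15:-→d16:H1  best=H1
  ? 29.19.207.189  path d0:-→d1:-→d2:-→d3:-→d4:-→d5:-→d6:-→d7:-→d8:H1→d9:-→d10:-→d11:-→d12:-→d13:-→d14:-→d15:-→d16:H1→d17:-→d18:-→d19:-→d20:H1→d21:-→d22:-  best=H1
  add 104.220.101.144/28 -> H1 at depth 28
  add 104.208.0.0/12 -> H2 at depth 12
  - 104.220.0.0/16 clear@16
  ? 29.19.192.0  path d0:-→d1:-→d2:-→d3:-→d4:-→d5:-→d6:-→d7:-→d8:H1→d9:-→d10:-→d11:-→d12:-→d13:-→d14:-→d15:-→d16:H1→d17:-→d18:-→d19:-→d20:H1  best=H1
  add 104.220.96.0/20 -> H0 at depth 20
  ? 104.220.101.145  path d0:-→d1:-→d2:-→d3:-→d4:-→d5:-→d6:-→d7:-→d8:-→d9:-→d10:-→d11:-→d12:H2→d13:-→d14:-→d15:-→d16:-→d17:-→d18:-→d19:-→d20:H0→d21:-→d22:-→d23:-→d24:-→d25:-→d26:-→d27:-→d28:H1  best=H1
  - 29.19.192.0/20 clear@20
  ? 29.19.3.197  path d0:-→d1:-→d2:-→d3:-→d4:-→d5:-→d6:-→d7:-→d8:H1→d9:-→d10:-→d11:-→d12:-→d13:-→d14:-→d15:-→d16:H1  best=H1
  add 104.208.0.0/12 -> H1 at depth 12
  add 29.19.204.128/25 -> H2 at depth 25
  add 29.19.204.221/32 -> H1 at depth 32
  add 29.19.204.0/23 -> H0 at depth 23

== LOOKUPS ==
["H0","H2","H1","H1","H1","H1","H1","H1","H1","H1","H1","H1","H1"]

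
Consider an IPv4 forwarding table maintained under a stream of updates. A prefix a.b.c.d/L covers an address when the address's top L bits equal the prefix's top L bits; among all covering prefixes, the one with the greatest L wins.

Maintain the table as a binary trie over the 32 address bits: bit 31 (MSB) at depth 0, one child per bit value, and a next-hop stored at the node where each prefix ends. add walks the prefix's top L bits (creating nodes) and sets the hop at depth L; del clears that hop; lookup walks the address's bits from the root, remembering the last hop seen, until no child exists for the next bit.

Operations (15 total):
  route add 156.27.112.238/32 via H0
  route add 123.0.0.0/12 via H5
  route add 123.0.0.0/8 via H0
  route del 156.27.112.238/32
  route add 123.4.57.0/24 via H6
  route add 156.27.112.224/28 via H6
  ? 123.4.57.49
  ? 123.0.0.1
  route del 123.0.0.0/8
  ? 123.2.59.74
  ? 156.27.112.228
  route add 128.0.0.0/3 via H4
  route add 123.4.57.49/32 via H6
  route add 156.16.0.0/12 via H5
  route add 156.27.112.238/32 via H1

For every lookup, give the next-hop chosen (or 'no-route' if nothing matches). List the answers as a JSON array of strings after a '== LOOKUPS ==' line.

Apply in order:
  + 156.27.112.238/32 (H0) depth=32
  + 123.0.0.0/12 (H5) depth=12
  + 123.0.0.0/8 (H0) depth=8
  - 156.27.112.238/32 clear@32
  + 123.4.57.0/24 (H6) depth=24
  + 156.27.112.224/28 (H6) depth=28
  Q 123.4.57.49: descend 011110110000010000111001 ; hops seen [H0,H5,H6] ; pick H6
  Q 123.0.0.1: descend 0111101100000 ; hops seen [H0,H5] ; pick H5
  - 123.0.0.0/8 clear@8
  Q 123.2.59.74: descend 0111101100000 ; hops seen [H5] ; pick H5
  Q 156.27.112.228: descend 1001110000011011011100001110 ; hops seen [H6] ; pick H6
  + 128.0.0.0/3 (H4) depth=3
  + 123.4.57.49/32 (H6) depth=32
  + 156.16.0.0/12 (H5) depth=12
  + 156.27.112.238/32 (H1) depth=32

== LOOKUPS ==
["H6","H5","H5","H6"]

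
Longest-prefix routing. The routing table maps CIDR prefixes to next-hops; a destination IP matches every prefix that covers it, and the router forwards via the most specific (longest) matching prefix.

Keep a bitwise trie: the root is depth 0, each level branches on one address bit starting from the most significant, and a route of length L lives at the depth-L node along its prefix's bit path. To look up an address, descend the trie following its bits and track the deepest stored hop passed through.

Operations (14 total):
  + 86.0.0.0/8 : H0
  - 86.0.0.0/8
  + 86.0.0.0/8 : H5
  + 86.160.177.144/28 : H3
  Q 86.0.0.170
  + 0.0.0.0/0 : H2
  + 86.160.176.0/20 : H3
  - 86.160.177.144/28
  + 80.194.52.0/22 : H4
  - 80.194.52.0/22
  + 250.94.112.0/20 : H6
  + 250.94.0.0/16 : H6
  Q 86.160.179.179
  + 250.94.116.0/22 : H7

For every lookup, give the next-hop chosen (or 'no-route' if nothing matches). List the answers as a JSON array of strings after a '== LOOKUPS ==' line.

Process each operation:
  + 86.0.0.0/8 (H0) depth=8
  - 86.0.0.0/8 clear@8
  + 86.0.0.0/8 (H5) depth=8
  + 86.160.177.144/28 (H3) depth=28
  Q 86.0.0.170: descend 01010110 ; hops seen [H5] ; pick H5
  + 0.0.0.0/0 (H2) depth=0
  + 86.160.176.0/20 (H3) depth=20
  - 86.160.177.144/28 clear@28
  + 80.194.52.0/22 (H4) depth=22
  - 80.194.52.0/22 clear@22
  + 250.94.112.0/20 (H6) depth=20
  + 250.94.0.0/16 (H6) depth=16
  Q 86.160.179.179: descend 0101011010100000101100 ; hops seen [H2,H5,H3] ; pick H3
  + 250.94.116.0/22 (H7) depth=22

== LOOKUPS ==
["H5","H3"]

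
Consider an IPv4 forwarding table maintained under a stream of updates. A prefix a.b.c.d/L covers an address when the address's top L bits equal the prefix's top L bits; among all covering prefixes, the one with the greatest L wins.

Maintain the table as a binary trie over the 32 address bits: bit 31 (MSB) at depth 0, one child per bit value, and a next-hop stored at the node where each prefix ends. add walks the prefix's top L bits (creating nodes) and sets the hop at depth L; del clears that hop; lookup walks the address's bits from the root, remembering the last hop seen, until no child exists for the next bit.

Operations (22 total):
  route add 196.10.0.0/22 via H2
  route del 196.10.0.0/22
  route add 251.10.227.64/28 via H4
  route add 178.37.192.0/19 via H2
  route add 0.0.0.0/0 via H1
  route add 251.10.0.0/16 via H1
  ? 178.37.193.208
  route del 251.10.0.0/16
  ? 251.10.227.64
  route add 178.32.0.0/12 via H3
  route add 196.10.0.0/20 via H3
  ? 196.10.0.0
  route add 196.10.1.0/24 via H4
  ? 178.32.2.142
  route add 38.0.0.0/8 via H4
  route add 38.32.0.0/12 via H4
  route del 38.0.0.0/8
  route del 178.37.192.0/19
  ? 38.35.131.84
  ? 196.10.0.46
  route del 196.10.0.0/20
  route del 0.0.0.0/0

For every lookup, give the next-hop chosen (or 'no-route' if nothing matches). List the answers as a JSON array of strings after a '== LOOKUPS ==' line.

Trace:
  add 196.10.0.0/22 -> H2 at depth 22
  del 196.10.0.0/22 (clear depth 22)
  add 251.10.227.64/28 -> H4 at depth 28
  add 178.37.192.0/19 -> H2 at depth 19
  add 0.0.0.0/0 -> H1 at depth 0
  add 251.10.0.0/16 -> H1 at depth 16
  ? 178.37.193.208  path d0:H1→d1:-→d2:-→d3:-→d4:-→d5:-→d6:-→d7:-→d8:-→d9:-→d10:-→d11:-→d12:-→d13:-→d14:-→d15:-→d16:-→d17:-→d18:-→d19:H2  best=H2
  del 251.10.0.0/16 (clear depth 16)
  ? 251.10.227.64  path d0:H1→d1:-→d2:-→d3:-→d4:-→d5:-→d6:-→d7:-→d8:-→d9:-→d10:-→d11:-→d12:-→d13:-→d14:-→d15:-→d16:-→d17:-→d18:-→d19:-→d20:-→d21:-→d22:-→d23:-→d24:-→d25:-→d26:-→d27:-→d28:H4  best=H4
  add 178.32.0.0/12 -> H3 at depth 12
  add 196.10.0.0/20 -> H3 at depth 20
  ? 196.10.0.0  path d0:H1→d1:-→d2:-→d3:-→d4:-→d5:-→d6:-→d7:-→d8:-→d9:-→d10:-→d11:-→d12:-→d13:-→d14:-→d15:-→d16:-→d17:-→d18:-→d19:-→d20:H3→d21:-→d22:-  best=H3
  add 196.10.1.0/24 -> H4 at depth 24
  ? 178.32.2.142  path d0:H1→d1:-→d2:-→d3:-→d4:-→d5:-→d6:-→d7:-→d8:-→d9:-→d10:-→d11:-→d12:H3→d13:-  best=H3
  add 38.0.0.0/8 -> H4 at depth 8
  add 38.32.0.0/12 -> H4 at depth 12
  del 38.0.0.0/8 (clear depth 8)
  del 178.37.192.0/19 (clear depth 19)
  ? 38.35.131.84  path d0:H1→d1:-→d2:-→d3:-→d4:-→d5:-→d6:-→d7:-→d8:-→d9:-→d10:-→d11:-→d12:H4  best=H4
  ? 196.10.0.46  path d0:H1→d1:-→d2:-→d3:-→d4:-→d5:-→d6:-→d7:-→d8:-→d9:-→d10:-→d11:-→d12:-→d13:-→d14:-→d15:-→d16:-→d17:-→d18:-→d19:-→d20:H3→d21:-→d22:-→d23:-  best=H3
  del 196.10.0.0/20 (clear depth 20)
  del 0.0.0.0/0 (clear depth 0)

== LOOKUPS ==
["H2","H4","H3","H3","H4","H3"]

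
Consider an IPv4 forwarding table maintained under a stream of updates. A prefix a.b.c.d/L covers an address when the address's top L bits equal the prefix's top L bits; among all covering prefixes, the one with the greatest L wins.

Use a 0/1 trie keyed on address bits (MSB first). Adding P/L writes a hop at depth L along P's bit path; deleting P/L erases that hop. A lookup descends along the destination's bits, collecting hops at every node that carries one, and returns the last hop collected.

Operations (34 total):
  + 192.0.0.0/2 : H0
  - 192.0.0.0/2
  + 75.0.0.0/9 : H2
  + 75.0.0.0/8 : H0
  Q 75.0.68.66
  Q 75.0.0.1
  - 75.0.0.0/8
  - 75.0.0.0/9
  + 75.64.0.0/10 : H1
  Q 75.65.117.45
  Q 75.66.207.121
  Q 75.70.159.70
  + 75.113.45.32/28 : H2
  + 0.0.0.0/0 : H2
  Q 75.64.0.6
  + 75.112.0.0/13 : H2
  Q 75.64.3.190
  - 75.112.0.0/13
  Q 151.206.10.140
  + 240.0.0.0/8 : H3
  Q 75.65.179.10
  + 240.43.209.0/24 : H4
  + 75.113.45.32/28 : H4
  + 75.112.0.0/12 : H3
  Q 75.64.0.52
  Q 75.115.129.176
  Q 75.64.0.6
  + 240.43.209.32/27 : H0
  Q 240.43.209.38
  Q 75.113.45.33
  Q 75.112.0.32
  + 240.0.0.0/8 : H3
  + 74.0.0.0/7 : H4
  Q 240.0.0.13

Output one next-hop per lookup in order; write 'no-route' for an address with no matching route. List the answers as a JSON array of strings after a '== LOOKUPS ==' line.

Apply in order:
  + 192.0.0.0/2 (H0) depth=2
  del 192.0.0.0/2 (clear depth 2)
  + 75.0.0.0/9 (H2) depth=9
  + 75.0.0.0/8 (H0) depth=8
  Q 75.0.68.66: descend 010010110 ; hops seen [H0,H2] ; pick H2
  Q 75.0.0.1: descend 010010110 ; hops seen [H0,H2] ; pick H2
  del 75.0.0.0/8 (clear depth 8)
  del 75.0.0.0/9 (clear depth 9)
  + 75.64.0.0/10 (H1) depth=10
  Q 75.65.117.45: descend 0100101101 ; hops seen [H1] ; pick H1
  Q 75.66.207.121: descend 0100101101 ; hops seen [H1] ; pick H1
  Q 75.70.159.70: descend 0100101101 ; hops seen [H1] ; pick H1
  + 75.113.45.32/28 (H2) depth=28
  + 0.0.0.0/0 (H2) depth=0
  Q 75.64.0.6: descend 0100101101 ; hops seen [H2,H1] ; pick H1
  + 75.112.0.0/13 (H2) depth=13
  Q 75.64.3.190: descend 0100101101 ; hops seen [H2,H1] ; pick H1
  del 75.112.0.0/13 (clear depth 13)
  Q 151.206.10.140: descend 1 ; hops seen [H2] ; pick H2
  + 240.0.0.0/8 (H3) depth=8
  Q 75.65.179.10: descend 0100101101 ; hops seen [H2,H1] ; pick H1
  + 240.43.209.0/24 (H4) depth=24
  + 75.113.45.32/28 (H4) depth=28
  + 75.112.0.0/12 (H3) depth=12
  Q 75.64.0.52: descend 0100101101 ; hops seen [H2,H1] ; pick H1
  Q 75.115.129.176: descend 01001011011100 ; hops seen [H2,H1,H3] ; pick H3
  Q 75.64.0.6: descend 0100101101 ; hops seen [H2,H1] ; pick H1
  + 240.43.209.32/27 (H0) depth=27
  Q 240.43.209.38: descend 111100000010101111010001001 ; hops seen [H2,H3,H4,H0] ; pick H0
  Q 75.113.45.33: descend 0100101101110001001011010010 ; hops seen [H2,H1,H3,H4] ; pick H4
  Q 75.112.0.32: descend 010010110111000 ; hops seen [H2,H1,H3] ; pick H3
  + 240.0.0.0/8 (H3) depth=8
  + 74.0.0.0/7 (H4) depth=7
  Q 240.0.0.13: descend 1111000000 ; hops seen [H2,H3] ; pick H3

== LOOKUPS ==
["H2","H2","H1","H1","H1","H1","H1","H2","H1","H1","H3","H1","H0","H4","H3","H3"]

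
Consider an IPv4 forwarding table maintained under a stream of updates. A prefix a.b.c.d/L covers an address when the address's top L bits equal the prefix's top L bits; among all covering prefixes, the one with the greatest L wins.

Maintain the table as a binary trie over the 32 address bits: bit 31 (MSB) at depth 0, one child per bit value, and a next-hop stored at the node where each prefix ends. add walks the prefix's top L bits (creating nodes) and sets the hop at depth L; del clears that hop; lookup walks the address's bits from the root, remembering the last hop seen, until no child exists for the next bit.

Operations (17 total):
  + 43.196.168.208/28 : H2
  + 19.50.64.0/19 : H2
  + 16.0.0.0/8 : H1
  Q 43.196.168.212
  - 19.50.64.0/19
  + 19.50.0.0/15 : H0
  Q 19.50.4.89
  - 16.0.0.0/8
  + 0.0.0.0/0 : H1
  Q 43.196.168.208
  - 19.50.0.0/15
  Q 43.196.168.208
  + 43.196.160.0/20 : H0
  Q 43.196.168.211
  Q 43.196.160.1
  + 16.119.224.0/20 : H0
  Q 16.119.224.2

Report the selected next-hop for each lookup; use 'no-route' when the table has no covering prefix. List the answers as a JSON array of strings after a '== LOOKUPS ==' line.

Process each operation:
  + 43.196.168.208/28 (H2) depth=28
  + 19.50.64.0/19 (H2) depth=19
  + 16.0.0.0/8 (H1) depth=8
  ? 43.196.168.212  path d0:-→d1:-→d2:-→d3:-→d4:-→d5:-→d6:-→d7:-→d8:-→d9:-→d10:-→d11:-→d12:-→d13:-→d14:-→d15:-→d16:-→d17:-→d18:-→d19:-→d20:-→d21:-→d22:-→d23:-→d24:-→d25:-→d26:-→d27:-→d28:H2  best=H2
  del 19.50.64.0/19 (clear depth 19)
  + 19.50.0.0/15 (H0) depth=15
  ? 19.50.4.89  path d0:-→d1:-→d2:-→d3:-→d4:-→d5:-→d6:-→d7:-→d8:-→d9:-→d10:-→d11:-→d12:-→d13:-→d14:-→d15:H0→d16:-→d17:-  best=H0
  del 16.0.0.0/8 (clear depth 8)
  + 0.0.0.0/0 (H1) depth=0
  ? 43.196.168.208  path d0:H1→d1:-→d2:-→d3:-→d4:-→d5:-→d6:-→d7:-→d8:-→d9:-→d10:-→d11:-→d12:-→d13:-→d14:-→d15:-→d16:-→d17:-→d18:-→d19:-→d20:-→d21:-→d22:-→d23:-→d24:-→d25:-→d26:-→d27:-→d28:H2  best=H2
  del 19.50.0.0/15 (clear depth 15)
  ? 43.196.168.208  path d0:H1→d1:-→d2:-→d3:-→d4:-→d5:-→d6:-→d7:-→d8:-→d9:-→d10:-→d11:-→d12:-→d13:-→d14:-→d15:-→d16:-→d17:-→d18:-→d19:-→d20:-→d21:-→d22:-→d23:-→d24:-→d25:-→d26:-→d27:-→d28:H2  best=H2
  + 43.196.160.0/20 (H0) depth=20
  ? 43.196.168.211  path d0:H1→d1:-→d2:-→d3:-→d4:-→d5:-→d6:-→d7:-→d8:-→d9:-→d10:-→d11:-→d12:-→d13:-→d14:-→d15:-→d16:-→d17:-→d18:-→d19:-→d20:H0→d21:-→d22:-→d23:-→d24:-→d25:-→d26:-→d27:-→d28:H2  best=H2
  ? 43.196.160.1  path d0:H1→d1:-→d2:-→d3:-→d4:-→d5:-→d6:-→d7:-→d8:-→d9:-→d10:-→d11:-→d12:-→d13:-→d14:-→d15:-→d16:-→d17:-→d18:-→d19:-→d20:H0  best=H0
  + 16.119.224.0/20 (H0) depth=20
  ? 16.119.224.2  path d0:H1→d1:-→d2:-→d3:-→d4:-→d5:-→d6:-→d7:-→d8:-→d9:-→d10:-→d11:-→d12:-→d13:-→d14:-→d15:-→d16:-→d17:-→d18:-→d19:-→d20:H0  best=H0

== LOOKUPS ==
["H2","H0","H2","H2","H2","H0","H0"]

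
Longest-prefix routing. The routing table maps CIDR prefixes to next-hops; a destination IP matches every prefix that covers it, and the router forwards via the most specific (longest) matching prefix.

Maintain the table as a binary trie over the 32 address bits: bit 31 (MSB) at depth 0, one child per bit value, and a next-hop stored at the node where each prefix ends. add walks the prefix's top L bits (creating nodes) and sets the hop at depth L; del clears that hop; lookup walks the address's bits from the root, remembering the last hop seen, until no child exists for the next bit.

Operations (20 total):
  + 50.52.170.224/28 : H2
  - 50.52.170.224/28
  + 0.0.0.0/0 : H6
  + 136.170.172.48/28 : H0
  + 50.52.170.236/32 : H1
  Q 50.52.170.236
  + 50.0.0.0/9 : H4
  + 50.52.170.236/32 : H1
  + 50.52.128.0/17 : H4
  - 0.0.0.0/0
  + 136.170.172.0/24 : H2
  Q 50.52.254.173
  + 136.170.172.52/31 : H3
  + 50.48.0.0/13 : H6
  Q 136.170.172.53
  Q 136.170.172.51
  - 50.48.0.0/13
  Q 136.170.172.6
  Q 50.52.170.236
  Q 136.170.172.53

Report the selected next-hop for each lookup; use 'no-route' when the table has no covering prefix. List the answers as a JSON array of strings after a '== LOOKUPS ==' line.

Apply in order:
  add 50.52.170.224/28 -> H2 at depth 28
  - 50.52.170.224/28 clear@28
  add 0.0.0.0/0 -> H6 at depth 0
  add 136.170.172.48/28 -> H0 at depth 28
  add 50.52.170.236/32 -> H1 at depth 32
  Q 50.52.170.236: descend 00110010001101001010101011101100 ; hops seen [H6,H1] ; pick H1
  add 50.0.0.0/9 -> H4 at depth 9
  add 50.52.170.236/32 -> H1 at depth 32
  add 50.52.128.0/17 -> H4 at depth 17
  - 0.0.0.0/0 clear@0
  add 136.170.172.0/24 -> H2 at depth 24
  Q 50.52.254.173: descend 00110010001101001 ; hops seen [H4,H4] ; pick H4
  add 136.170.172.52/31 -> H3 at depth 31
  add 50.48.0.0/13 -> H6 at depth 13
  Q 136.170.172.53: descend 1000100010101010101011000011010 ; hops seen [H2,H0,H3] ; pick H3
  Q 136.170.172.51: descend 10001000101010101010110000110 ; hops seen [H2,H0] ; pick H0
  - 50.48.0.0/13 clear@13
  Q 136.170.172.6: descend 10001000101010101010110000 ; hops seen [H2] ; pick H2
  Q 50.52.170.236: descend 00110010001101001010101011101100 ; hops seen [H4,H4,H1] ; pick H1
  Q 136.170.172.53: descend 1000100010101010101011000011010 ; hops seen [H2,H0,H3] ; pick H3

== LOOKUPS ==
["H1","H4","H3","H0","H2","H1","H3"]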